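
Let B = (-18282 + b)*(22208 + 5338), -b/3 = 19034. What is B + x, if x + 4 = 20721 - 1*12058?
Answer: -2076519005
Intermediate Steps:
b = -57102 (b = -3*19034 = -57102)
B = -2076527664 (B = (-18282 - 57102)*(22208 + 5338) = -75384*27546 = -2076527664)
x = 8659 (x = -4 + (20721 - 1*12058) = -4 + (20721 - 12058) = -4 + 8663 = 8659)
B + x = -2076527664 + 8659 = -2076519005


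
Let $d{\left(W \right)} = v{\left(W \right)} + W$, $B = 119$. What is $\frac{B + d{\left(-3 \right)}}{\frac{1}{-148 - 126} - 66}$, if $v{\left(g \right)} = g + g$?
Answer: $- \frac{6028}{3617} \approx -1.6666$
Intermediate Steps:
$v{\left(g \right)} = 2 g$
$d{\left(W \right)} = 3 W$ ($d{\left(W \right)} = 2 W + W = 3 W$)
$\frac{B + d{\left(-3 \right)}}{\frac{1}{-148 - 126} - 66} = \frac{119 + 3 \left(-3\right)}{\frac{1}{-148 - 126} - 66} = \frac{119 - 9}{\frac{1}{-274} - 66} = \frac{1}{- \frac{1}{274} - 66} \cdot 110 = \frac{1}{- \frac{18085}{274}} \cdot 110 = \left(- \frac{274}{18085}\right) 110 = - \frac{6028}{3617}$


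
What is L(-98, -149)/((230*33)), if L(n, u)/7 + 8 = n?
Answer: -371/3795 ≈ -0.097760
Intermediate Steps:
L(n, u) = -56 + 7*n
L(-98, -149)/((230*33)) = (-56 + 7*(-98))/((230*33)) = (-56 - 686)/7590 = -742*1/7590 = -371/3795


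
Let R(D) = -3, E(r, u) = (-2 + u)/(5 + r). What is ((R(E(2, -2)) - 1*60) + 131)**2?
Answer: 4624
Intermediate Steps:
E(r, u) = (-2 + u)/(5 + r)
((R(E(2, -2)) - 1*60) + 131)**2 = ((-3 - 1*60) + 131)**2 = ((-3 - 60) + 131)**2 = (-63 + 131)**2 = 68**2 = 4624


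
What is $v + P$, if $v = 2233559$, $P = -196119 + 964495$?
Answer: $3001935$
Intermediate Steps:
$P = 768376$
$v + P = 2233559 + 768376 = 3001935$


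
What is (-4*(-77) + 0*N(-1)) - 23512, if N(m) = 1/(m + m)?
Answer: -23204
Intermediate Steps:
N(m) = 1/(2*m)
(-4*(-77) + 0*N(-1)) - 23512 = (-4*(-77) + 0*((½)/(-1))) - 23512 = (308 + 0*((½)*(-1))) - 23512 = (308 + 0*(-½)) - 23512 = (308 + 0) - 23512 = 308 - 23512 = -23204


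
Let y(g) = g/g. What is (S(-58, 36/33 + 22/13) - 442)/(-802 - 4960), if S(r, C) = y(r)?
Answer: 441/5762 ≈ 0.076536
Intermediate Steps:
y(g) = 1
S(r, C) = 1
(S(-58, 36/33 + 22/13) - 442)/(-802 - 4960) = (1 - 442)/(-802 - 4960) = -441/(-5762) = -441*(-1/5762) = 441/5762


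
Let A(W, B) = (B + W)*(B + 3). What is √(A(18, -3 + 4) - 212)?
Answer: 2*I*√34 ≈ 11.662*I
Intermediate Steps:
A(W, B) = (3 + B)*(B + W) (A(W, B) = (B + W)*(3 + B) = (3 + B)*(B + W))
√(A(18, -3 + 4) - 212) = √(((-3 + 4)² + 3*(-3 + 4) + 3*18 + (-3 + 4)*18) - 212) = √((1² + 3*1 + 54 + 1*18) - 212) = √((1 + 3 + 54 + 18) - 212) = √(76 - 212) = √(-136) = 2*I*√34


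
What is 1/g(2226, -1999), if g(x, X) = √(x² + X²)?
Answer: √8951077/8951077 ≈ 0.00033424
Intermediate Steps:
g(x, X) = √(X² + x²)
1/g(2226, -1999) = 1/(√((-1999)² + 2226²)) = 1/(√(3996001 + 4955076)) = 1/(√8951077) = √8951077/8951077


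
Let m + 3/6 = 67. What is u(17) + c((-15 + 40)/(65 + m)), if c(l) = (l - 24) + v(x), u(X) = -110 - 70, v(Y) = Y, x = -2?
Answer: -54128/263 ≈ -205.81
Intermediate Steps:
m = 133/2 (m = -½ + 67 = 133/2 ≈ 66.500)
u(X) = -180
c(l) = -26 + l (c(l) = (l - 24) - 2 = (-24 + l) - 2 = -26 + l)
u(17) + c((-15 + 40)/(65 + m)) = -180 + (-26 + (-15 + 40)/(65 + 133/2)) = -180 + (-26 + 25/(263/2)) = -180 + (-26 + 25*(2/263)) = -180 + (-26 + 50/263) = -180 - 6788/263 = -54128/263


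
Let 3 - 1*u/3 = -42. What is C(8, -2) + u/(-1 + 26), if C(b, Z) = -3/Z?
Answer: 69/10 ≈ 6.9000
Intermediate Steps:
u = 135 (u = 9 - 3*(-42) = 9 + 126 = 135)
C(8, -2) + u/(-1 + 26) = -3/(-2) + 135/(-1 + 26) = -3*(-1/2) + 135/25 = 3/2 + 135*(1/25) = 3/2 + 27/5 = 69/10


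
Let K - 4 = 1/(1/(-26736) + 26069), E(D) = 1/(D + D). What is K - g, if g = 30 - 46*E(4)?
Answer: -56455336479/2787923132 ≈ -20.250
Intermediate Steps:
E(D) = 1/(2*D)
K = 2787949868/696980783 (K = 4 + 1/(1/(-26736) + 26069) = 4 + 1/(-1/26736 + 26069) = 4 + 1/(696980783/26736) = 4 + 26736/696980783 = 2787949868/696980783 ≈ 4.0000)
g = 97/4 (g = 30 - 23/4 = 97/4 ≈ 24.250)
K - g = 2787949868/696980783 - 1*97/4 = 2787949868/696980783 - 97/4 = -56455336479/2787923132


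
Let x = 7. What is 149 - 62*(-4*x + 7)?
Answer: 1451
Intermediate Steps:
149 - 62*(-4*x + 7) = 149 - 62*(-4*7 + 7) = 149 - 62*(-28 + 7) = 149 - 62*(-21) = 149 + 1302 = 1451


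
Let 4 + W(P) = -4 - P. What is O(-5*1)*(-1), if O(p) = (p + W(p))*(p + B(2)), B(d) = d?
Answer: -24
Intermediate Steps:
W(P) = -8 - P (W(P) = -4 + (-4 - P) = -8 - P)
O(p) = -16 - 8*p (O(p) = (p + (-8 - p))*(p + 2) = -8*(2 + p) = -16 - 8*p)
O(-5*1)*(-1) = (-16 - (-40))*(-1) = (-16 - 8*(-5))*(-1) = (-16 + 40)*(-1) = 24*(-1) = -24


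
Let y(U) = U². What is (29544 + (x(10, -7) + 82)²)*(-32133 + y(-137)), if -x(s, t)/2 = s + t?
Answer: -472016480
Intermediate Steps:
x(s, t) = -2*s - 2*t (x(s, t) = -2*(s + t) = -2*s - 2*t)
(29544 + (x(10, -7) + 82)²)*(-32133 + y(-137)) = (29544 + ((-2*10 - 2*(-7)) + 82)²)*(-32133 + (-137)²) = (29544 + ((-20 + 14) + 82)²)*(-32133 + 18769) = (29544 + (-6 + 82)²)*(-13364) = (29544 + 76²)*(-13364) = (29544 + 5776)*(-13364) = 35320*(-13364) = -472016480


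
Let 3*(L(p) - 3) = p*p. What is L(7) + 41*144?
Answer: 17770/3 ≈ 5923.3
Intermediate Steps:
L(p) = 3 + p²/3 (L(p) = 3 + (p*p)/3 = 3 + p²/3)
L(7) + 41*144 = (3 + (⅓)*7²) + 41*144 = (3 + (⅓)*49) + 5904 = (3 + 49/3) + 5904 = 58/3 + 5904 = 17770/3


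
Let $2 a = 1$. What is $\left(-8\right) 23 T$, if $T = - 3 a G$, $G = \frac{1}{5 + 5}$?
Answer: $\frac{138}{5} \approx 27.6$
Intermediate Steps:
$G = \frac{1}{10} \approx 0.1$
$a = \frac{1}{2}$ ($a = \frac{1}{2} \cdot 1 = \frac{1}{2} \approx 0.5$)
$T = - \frac{3}{20}$ ($T = \left(-3\right) \frac{1}{2} \cdot \frac{1}{10} = \left(- \frac{3}{2}\right) \frac{1}{10} = - \frac{3}{20} \approx -0.15$)
$\left(-8\right) 23 T = \left(-8\right) 23 \left(- \frac{3}{20}\right) = \left(-184\right) \left(- \frac{3}{20}\right) = \frac{138}{5}$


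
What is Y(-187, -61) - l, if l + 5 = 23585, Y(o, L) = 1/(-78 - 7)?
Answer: -2004301/85 ≈ -23580.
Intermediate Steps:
Y(o, L) = -1/85 (Y(o, L) = 1/(-85) = -1/85)
l = 23580 (l = -5 + 23585 = 23580)
Y(-187, -61) - l = -1/85 - 1*23580 = -1/85 - 23580 = -2004301/85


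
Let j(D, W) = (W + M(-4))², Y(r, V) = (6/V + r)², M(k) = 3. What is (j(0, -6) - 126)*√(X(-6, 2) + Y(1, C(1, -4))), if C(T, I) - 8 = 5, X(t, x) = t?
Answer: -9*I*√653 ≈ -229.98*I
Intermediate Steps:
C(T, I) = 13 (C(T, I) = 8 + 5 = 13)
Y(r, V) = (r + 6/V)²
j(D, W) = (3 + W)² (j(D, W) = (W + 3)² = (3 + W)²)
(j(0, -6) - 126)*√(X(-6, 2) + Y(1, C(1, -4))) = ((3 - 6)² - 126)*√(-6 + (6 + 13*1)²/13²) = ((-3)² - 126)*√(-6 + (6 + 13)²/169) = (9 - 126)*√(-6 + (1/169)*19²) = -117*√(-6 + (1/169)*361) = -117*√(-6 + 361/169) = -9*I*√653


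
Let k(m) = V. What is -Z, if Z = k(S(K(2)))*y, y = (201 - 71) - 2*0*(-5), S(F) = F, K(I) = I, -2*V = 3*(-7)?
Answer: -1365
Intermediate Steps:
V = 21/2 (V = -3*(-7)/2 = -½*(-21) = 21/2 ≈ 10.500)
y = 130 (y = 130 + 0*(-5) = 130 + 0 = 130)
k(m) = 21/2
Z = 1365 (Z = (21/2)*130 = 1365)
-Z = -1*1365 = -1365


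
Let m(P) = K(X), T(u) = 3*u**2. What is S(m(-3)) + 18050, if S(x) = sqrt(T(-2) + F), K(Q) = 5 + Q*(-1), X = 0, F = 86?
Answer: 18050 + 7*sqrt(2) ≈ 18060.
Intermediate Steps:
K(Q) = 5 - Q
m(P) = 5 (m(P) = 5 - 1*0 = 5 + 0 = 5)
S(x) = 7*sqrt(2) (S(x) = sqrt(3*(-2)**2 + 86) = sqrt(3*4 + 86) = sqrt(12 + 86) = sqrt(98) = 7*sqrt(2))
S(m(-3)) + 18050 = 7*sqrt(2) + 18050 = 18050 + 7*sqrt(2)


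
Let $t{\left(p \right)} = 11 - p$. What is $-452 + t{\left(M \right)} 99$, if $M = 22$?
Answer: $-1541$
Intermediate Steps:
$-452 + t{\left(M \right)} 99 = -452 + \left(11 - 22\right) 99 = -452 - 1089 = -1541$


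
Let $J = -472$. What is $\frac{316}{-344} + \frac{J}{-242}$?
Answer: $\frac{10737}{10406} \approx 1.0318$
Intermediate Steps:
$\frac{316}{-344} + \frac{J}{-242} = \frac{316}{-344} - \frac{472}{-242} = 316 \left(- \frac{1}{344}\right) - - \frac{236}{121} = - \frac{79}{86} + \frac{236}{121} = \frac{10737}{10406}$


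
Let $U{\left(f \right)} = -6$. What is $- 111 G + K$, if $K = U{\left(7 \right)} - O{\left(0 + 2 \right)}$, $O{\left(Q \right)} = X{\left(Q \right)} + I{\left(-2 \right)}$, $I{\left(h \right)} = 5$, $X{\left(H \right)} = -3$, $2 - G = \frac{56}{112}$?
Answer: $- \frac{349}{2} \approx -174.5$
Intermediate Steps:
$G = \frac{3}{2}$ ($G = 2 - \frac{56}{112} = 2 - 56 \cdot \frac{1}{112} = 2 - \frac{1}{2} = \frac{3}{2} \approx 1.5$)
$O{\left(Q \right)} = 2$ ($O{\left(Q \right)} = -3 + 5 = 2$)
$K = -8$ ($K = -6 - 2 = -8$)
$- 111 G + K = \left(-111\right) \frac{3}{2} - 8 = - \frac{333}{2} - 8 = - \frac{349}{2}$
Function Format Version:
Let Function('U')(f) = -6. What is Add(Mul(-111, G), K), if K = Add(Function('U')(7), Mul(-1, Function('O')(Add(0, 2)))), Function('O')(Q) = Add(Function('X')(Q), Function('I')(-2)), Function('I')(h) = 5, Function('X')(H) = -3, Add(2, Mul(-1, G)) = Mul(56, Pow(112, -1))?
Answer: Rational(-349, 2) ≈ -174.50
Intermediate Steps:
G = Rational(3, 2) (G = Add(2, Mul(-1, Mul(56, Pow(112, -1)))) = Add(2, Mul(-1, Mul(56, Rational(1, 112)))) = Add(2, Mul(-1, Rational(1, 2))) = Add(2, Rational(-1, 2)) = Rational(3, 2) ≈ 1.5000)
Function('O')(Q) = 2 (Function('O')(Q) = Add(-3, 5) = 2)
K = -8 (K = Add(-6, Mul(-1, 2)) = Add(-6, -2) = -8)
Add(Mul(-111, G), K) = Add(Mul(-111, Rational(3, 2)), -8) = Add(Rational(-333, 2), -8) = Rational(-349, 2)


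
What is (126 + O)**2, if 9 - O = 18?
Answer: 13689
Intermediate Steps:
O = -9 (O = 9 - 1*18 = 9 - 18 = -9)
(126 + O)**2 = (126 - 9)**2 = 117**2 = 13689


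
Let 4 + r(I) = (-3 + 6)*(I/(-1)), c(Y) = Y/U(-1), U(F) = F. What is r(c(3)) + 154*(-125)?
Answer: -19245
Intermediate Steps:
c(Y) = -Y (c(Y) = Y/(-1) = Y*(-1) = -Y)
r(I) = -4 - 3*I (r(I) = -4 + (-3 + 6)*(I/(-1)) = -4 + 3*(I*(-1)) = -4 + 3*(-I) = -4 - 3*I)
r(c(3)) + 154*(-125) = (-4 - (-3)*3) + 154*(-125) = (-4 - 3*(-3)) - 19250 = (-4 + 9) - 19250 = 5 - 19250 = -19245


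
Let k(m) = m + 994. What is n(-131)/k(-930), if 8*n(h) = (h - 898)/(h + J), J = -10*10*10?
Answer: 343/193024 ≈ 0.0017770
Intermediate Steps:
J = -1000 (J = -100*10 = -1000)
k(m) = 994 + m
n(h) = (-898 + h)/(8*(-1000 + h)) (n(h) = ((h - 898)/(h - 1000))/8 = ((-898 + h)/(-1000 + h))/8 = (-898 + h)/(8*(-1000 + h)))
n(-131)/k(-930) = ((-898 - 131)/(8*(-1000 - 131)))/(994 - 930) = ((1/8)*(-1029)/(-1131))/64 = ((1/8)*(-1/1131)*(-1029))*(1/64) = (343/3016)*(1/64) = 343/193024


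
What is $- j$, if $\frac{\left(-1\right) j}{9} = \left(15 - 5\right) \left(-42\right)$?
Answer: $-3780$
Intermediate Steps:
$j = 3780$ ($j = - 9 \left(15 - 5\right) \left(-42\right) = - 9 \cdot 10 \left(-42\right) = \left(-9\right) \left(-420\right) = 3780$)
$- j = \left(-1\right) 3780 = -3780$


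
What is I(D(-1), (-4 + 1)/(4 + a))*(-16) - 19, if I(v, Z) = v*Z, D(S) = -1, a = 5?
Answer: -73/3 ≈ -24.333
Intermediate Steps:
I(v, Z) = Z*v
I(D(-1), (-4 + 1)/(4 + a))*(-16) - 19 = (((-4 + 1)/(4 + 5))*(-1))*(-16) - 19 = (-3/9*(-1))*(-16) - 19 = (-3*⅑*(-1))*(-16) - 19 = -⅓*(-1)*(-16) - 19 = (⅓)*(-16) - 19 = -16/3 - 19 = -73/3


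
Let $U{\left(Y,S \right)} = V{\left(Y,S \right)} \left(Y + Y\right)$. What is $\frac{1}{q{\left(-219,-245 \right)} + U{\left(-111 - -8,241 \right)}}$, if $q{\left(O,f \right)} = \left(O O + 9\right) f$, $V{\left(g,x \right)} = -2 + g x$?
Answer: $- \frac{1}{6638700} \approx -1.5063 \cdot 10^{-7}$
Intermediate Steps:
$U{\left(Y,S \right)} = 2 Y \left(-2 + S Y\right)$ ($U{\left(Y,S \right)} = \left(-2 + Y S\right) \left(Y + Y\right) = \left(-2 + S Y\right) 2 Y = 2 Y \left(-2 + S Y\right)$)
$q{\left(O,f \right)} = f \left(9 + O^{2}\right)$ ($q{\left(O,f \right)} = \left(O^{2} + 9\right) f = \left(9 + O^{2}\right) f = f \left(9 + O^{2}\right)$)
$\frac{1}{q{\left(-219,-245 \right)} + U{\left(-111 - -8,241 \right)}} = \frac{1}{- 245 \left(9 + \left(-219\right)^{2}\right) + 2 \left(-111 - -8\right) \left(-2 + 241 \left(-111 - -8\right)\right)} = \frac{1}{- 245 \left(9 + 47961\right) + 2 \left(-111 + 8\right) \left(-2 + 241 \left(-111 + 8\right)\right)} = \frac{1}{\left(-245\right) 47970 + 2 \left(-103\right) \left(-2 + 241 \left(-103\right)\right)} = \frac{1}{-11752650 + 2 \left(-103\right) \left(-2 - 24823\right)} = \frac{1}{-11752650 + 2 \left(-103\right) \left(-24825\right)} = \frac{1}{-11752650 + 5113950} = \frac{1}{-6638700} = - \frac{1}{6638700}$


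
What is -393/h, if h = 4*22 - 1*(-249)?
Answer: -393/337 ≈ -1.1662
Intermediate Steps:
h = 337 (h = 88 + 249 = 337)
-393/h = -393/337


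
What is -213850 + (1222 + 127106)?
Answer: -85522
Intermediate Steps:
-213850 + (1222 + 127106) = -213850 + 128328 = -85522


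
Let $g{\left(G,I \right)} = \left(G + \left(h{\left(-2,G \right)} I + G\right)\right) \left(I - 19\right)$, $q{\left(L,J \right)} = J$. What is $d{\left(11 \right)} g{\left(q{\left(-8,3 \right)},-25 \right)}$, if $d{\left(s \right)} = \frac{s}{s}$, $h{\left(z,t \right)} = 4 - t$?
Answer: $836$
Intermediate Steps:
$d{\left(s \right)} = 1$
$g{\left(G,I \right)} = \left(-19 + I\right) \left(2 G + I \left(4 - G\right)\right)$ ($g{\left(G,I \right)} = \left(G + \left(\left(4 - G\right) I + G\right)\right) \left(I - 19\right) = \left(G + \left(I \left(4 - G\right) + G\right)\right) \left(-19 + I\right) = \left(G + \left(G + I \left(4 - G\right)\right)\right) \left(-19 + I\right) = \left(2 G + I \left(4 - G\right)\right) \left(-19 + I\right) = \left(-19 + I\right) \left(2 G + I \left(4 - G\right)\right)$)
$d{\left(11 \right)} g{\left(q{\left(-8,3 \right)},-25 \right)} = 1 \left(\left(-38\right) 3 + \left(-25\right)^{2} \left(4 - 3\right) + 2 \cdot 3 \left(-25\right) + 19 \left(-25\right) \left(-4 + 3\right)\right) = 1 \left(-114 + 625 \left(4 - 3\right) - 150 + 19 \left(-25\right) \left(-1\right)\right) = 1 \left(-114 + 625 \cdot 1 - 150 + 475\right) = 1 \left(-114 + 625 - 150 + 475\right) = 1 \cdot 836 = 836$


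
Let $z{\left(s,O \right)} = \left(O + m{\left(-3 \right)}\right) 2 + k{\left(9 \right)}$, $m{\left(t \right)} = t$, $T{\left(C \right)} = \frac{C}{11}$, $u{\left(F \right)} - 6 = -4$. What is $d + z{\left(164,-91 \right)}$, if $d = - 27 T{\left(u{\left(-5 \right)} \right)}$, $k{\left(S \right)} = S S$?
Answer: $- \frac{1231}{11} \approx -111.91$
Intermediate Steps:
$u{\left(F \right)} = 2$ ($u{\left(F \right)} = 6 - 4 = 2$)
$T{\left(C \right)} = \frac{C}{11}$ ($T{\left(C \right)} = C \frac{1}{11} = \frac{C}{11}$)
$k{\left(S \right)} = S^{2}$
$z{\left(s,O \right)} = 75 + 2 O$ ($z{\left(s,O \right)} = \left(O - 3\right) 2 + 9^{2} = \left(-3 + O\right) 2 + 81 = \left(-6 + 2 O\right) + 81 = 75 + 2 O$)
$d = - \frac{54}{11}$ ($d = - 27 \cdot \frac{1}{11} \cdot 2 = \left(-27\right) \frac{2}{11} = - \frac{54}{11} \approx -4.9091$)
$d + z{\left(164,-91 \right)} = - \frac{54}{11} + \left(75 + 2 \left(-91\right)\right) = - \frac{54}{11} + \left(75 - 182\right) = - \frac{54}{11} - 107 = - \frac{1231}{11}$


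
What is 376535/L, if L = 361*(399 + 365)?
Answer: 376535/275804 ≈ 1.3652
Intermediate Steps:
L = 275804 (L = 361*764 = 275804)
376535/L = 376535/275804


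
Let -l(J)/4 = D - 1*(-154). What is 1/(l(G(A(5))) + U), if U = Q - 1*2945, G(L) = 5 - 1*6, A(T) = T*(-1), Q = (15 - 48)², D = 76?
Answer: -1/2776 ≈ -0.00036023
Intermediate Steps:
Q = 1089 (Q = (-33)² = 1089)
A(T) = -T
G(L) = -1 (G(L) = 5 - 6 = -1)
l(J) = -920 (l(J) = -4*(76 - 1*(-154)) = -4*(76 + 154) = -4*230 = -920)
U = -1856 (U = 1089 - 1*2945 = 1089 - 2945 = -1856)
1/(l(G(A(5))) + U) = 1/(-920 - 1856) = 1/(-2776) = -1/2776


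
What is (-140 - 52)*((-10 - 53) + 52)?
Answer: 2112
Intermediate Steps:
(-140 - 52)*((-10 - 53) + 52) = -192*(-63 + 52) = -192*(-11) = 2112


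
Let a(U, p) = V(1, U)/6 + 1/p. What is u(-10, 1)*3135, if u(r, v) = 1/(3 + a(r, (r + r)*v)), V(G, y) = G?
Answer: 17100/17 ≈ 1005.9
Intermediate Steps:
a(U, p) = 1/6 + 1/p
u(r, v) = 1/(3 + (6 + 2*r*v)/(12*r*v)) (u(r, v) = 1/(3 + (6 + (r + r)*v)/(6*(((r + r)*v)))) = 1/(3 + (6 + (2*r)*v)/(6*(((2*r)*v)))) = 1/(3 + (6 + 2*r*v)/(6*((2*r*v)))) = 1/(3 + (1/(2*r*v))*(6 + 2*r*v)/6) = 1/(3 + (6 + 2*r*v)/(12*r*v)))
u(-10, 1)*3135 = (6*(-10)*1/(3 + 19*(-10)*1))*3135 = (6*(-10)*1/(3 - 190))*3135 = (6*(-10)*1/(-187))*3135 = (6*(-10)*1*(-1/187))*3135 = (60/187)*3135 = 17100/17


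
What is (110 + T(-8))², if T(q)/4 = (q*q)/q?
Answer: 6084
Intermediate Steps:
T(q) = 4*q (T(q) = 4*((q*q)/q) = 4*(q²/q) = 4*q)
(110 + T(-8))² = (110 + 4*(-8))² = (110 - 32)² = 78² = 6084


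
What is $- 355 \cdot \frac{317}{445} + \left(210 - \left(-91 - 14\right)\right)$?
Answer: $\frac{5528}{89} \approx 62.112$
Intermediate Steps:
$- 355 \cdot \frac{317}{445} + \left(210 - \left(-91 - 14\right)\right) = - 355 \cdot 317 \cdot \frac{1}{445} + \left(210 - -105\right) = \left(-355\right) \frac{317}{445} + \left(210 + 105\right) = - \frac{22507}{89} + 315 = \frac{5528}{89}$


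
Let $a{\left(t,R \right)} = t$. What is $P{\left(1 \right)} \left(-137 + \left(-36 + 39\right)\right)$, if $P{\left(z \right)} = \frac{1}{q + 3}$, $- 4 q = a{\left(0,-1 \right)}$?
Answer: $- \frac{134}{3} \approx -44.667$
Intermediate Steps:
$q = 0$ ($q = \left(- \frac{1}{4}\right) 0 = 0$)
$P{\left(z \right)} = \frac{1}{3}$ ($P{\left(z \right)} = \frac{1}{0 + 3} = \frac{1}{3}$)
$P{\left(1 \right)} \left(-137 + \left(-36 + 39\right)\right) = \frac{-137 + \left(-36 + 39\right)}{3} = \frac{-137 + 3}{3} = \frac{1}{3} \left(-134\right) = - \frac{134}{3}$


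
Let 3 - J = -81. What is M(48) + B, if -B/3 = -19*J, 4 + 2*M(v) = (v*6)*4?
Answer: 5362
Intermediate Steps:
J = 84 (J = 3 - 1*(-81) = 3 + 81 = 84)
M(v) = -2 + 12*v (M(v) = -2 + ((v*6)*4)/2 = -2 + ((6*v)*4)/2 = -2 + (24*v)/2 = -2 + 12*v)
B = 4788 (B = -(-57)*84 = -3*(-1596) = 4788)
M(48) + B = (-2 + 12*48) + 4788 = (-2 + 576) + 4788 = 574 + 4788 = 5362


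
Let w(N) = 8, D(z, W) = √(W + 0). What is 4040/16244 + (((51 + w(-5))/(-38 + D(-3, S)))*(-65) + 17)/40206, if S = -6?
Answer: 2978680009/11837551035 + 767*I*√6/11659740 ≈ 0.25163 + 0.00016113*I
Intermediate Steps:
D(z, W) = √W
4040/16244 + (((51 + w(-5))/(-38 + D(-3, S)))*(-65) + 17)/40206 = 4040/16244 + (((51 + 8)/(-38 + √(-6)))*(-65) + 17)/40206 = 4040*(1/16244) + ((59/(-38 + I*√6))*(-65) + 17)*(1/40206) = 1010/4061 + (-3835/(-38 + I*√6) + 17)*(1/40206) = 1010/4061 + (17 - 3835/(-38 + I*√6))*(1/40206) = 1010/4061 + (17/40206 - 3835/(40206*(-38 + I*√6))) = 40677097/163276566 - 3835/(40206*(-38 + I*√6))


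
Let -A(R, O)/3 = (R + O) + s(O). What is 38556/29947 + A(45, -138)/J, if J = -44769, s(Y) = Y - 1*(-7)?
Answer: 568663060/446899081 ≈ 1.2725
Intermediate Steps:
s(Y) = 7 + Y (s(Y) = Y + 7 = 7 + Y)
A(R, O) = -21 - 6*O - 3*R (A(R, O) = -3*((R + O) + (7 + O)) = -3*((O + R) + (7 + O)) = -3*(7 + R + 2*O) = -21 - 6*O - 3*R)
38556/29947 + A(45, -138)/J = 38556/29947 + (-21 - 6*(-138) - 3*45)/(-44769) = 38556*(1/29947) + (-21 + 828 - 135)*(-1/44769) = 38556/29947 + 672*(-1/44769) = 38556/29947 - 224/14923 = 568663060/446899081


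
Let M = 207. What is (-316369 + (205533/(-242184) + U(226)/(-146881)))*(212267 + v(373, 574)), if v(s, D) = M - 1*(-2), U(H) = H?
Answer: -199266729646576950809/2964352342 ≈ -6.7221e+10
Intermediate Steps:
v(s, D) = 209 (v(s, D) = 207 - 1*(-2) = 207 + 2 = 209)
(-316369 + (205533/(-242184) + U(226)/(-146881)))*(212267 + v(373, 574)) = (-316369 + (205533/(-242184) + 226/(-146881)))*(212267 + 209) = (-316369 + (205533*(-1/242184) + 226*(-1/146881)))*212476 = (-316369 + (-68511/80728 - 226/146881))*212476 = (-316369 - 10081208719/11857409368)*212476 = -3751326825553511/11857409368*212476 = -199266729646576950809/2964352342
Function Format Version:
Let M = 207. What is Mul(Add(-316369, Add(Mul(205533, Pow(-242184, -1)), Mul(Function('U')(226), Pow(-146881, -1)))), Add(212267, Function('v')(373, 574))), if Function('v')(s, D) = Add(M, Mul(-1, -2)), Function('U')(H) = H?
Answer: Rational(-199266729646576950809, 2964352342) ≈ -6.7221e+10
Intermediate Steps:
Function('v')(s, D) = 209 (Function('v')(s, D) = Add(207, Mul(-1, -2)) = Add(207, 2) = 209)
Mul(Add(-316369, Add(Mul(205533, Pow(-242184, -1)), Mul(Function('U')(226), Pow(-146881, -1)))), Add(212267, Function('v')(373, 574))) = Mul(Add(-316369, Add(Mul(205533, Pow(-242184, -1)), Mul(226, Pow(-146881, -1)))), Add(212267, 209)) = Mul(Add(-316369, Add(Mul(205533, Rational(-1, 242184)), Mul(226, Rational(-1, 146881)))), 212476) = Mul(Add(-316369, Add(Rational(-68511, 80728), Rational(-226, 146881))), 212476) = Mul(Add(-316369, Rational(-10081208719, 11857409368)), 212476) = Mul(Rational(-3751326825553511, 11857409368), 212476) = Rational(-199266729646576950809, 2964352342)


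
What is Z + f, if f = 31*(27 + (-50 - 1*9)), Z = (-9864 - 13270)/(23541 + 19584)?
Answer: -42803134/43125 ≈ -992.54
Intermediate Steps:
Z = -23134/43125 ≈ -0.53644
f = -992 (f = 31*(27 + (-50 - 9)) = 31*(27 - 59) = 31*(-32) = -992)
Z + f = -23134/43125 - 992 = -42803134/43125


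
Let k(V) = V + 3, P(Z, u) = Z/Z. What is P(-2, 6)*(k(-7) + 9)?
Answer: 5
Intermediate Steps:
P(Z, u) = 1
k(V) = 3 + V
P(-2, 6)*(k(-7) + 9) = 1*((3 - 7) + 9) = 1*(-4 + 9) = 1*5 = 5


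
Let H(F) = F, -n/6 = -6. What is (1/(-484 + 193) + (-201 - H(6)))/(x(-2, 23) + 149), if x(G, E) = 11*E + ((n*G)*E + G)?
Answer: 30119/182748 ≈ 0.16481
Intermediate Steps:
n = 36 (n = -6*(-6) = 36)
x(G, E) = G + 11*E + 36*E*G (x(G, E) = 11*E + ((36*G)*E + G) = 11*E + (36*E*G + G) = 11*E + (G + 36*E*G) = G + 11*E + 36*E*G)
(1/(-484 + 193) + (-201 - H(6)))/(x(-2, 23) + 149) = (1/(-484 + 193) + (-201 - 1*6))/((-2 + 11*23 + 36*23*(-2)) + 149) = (1/(-291) + (-201 - 6))/((-2 + 253 - 1656) + 149) = (-1/291 - 207)/(-1405 + 149) = -60238/291/(-1256) = -60238/291*(-1/1256) = 30119/182748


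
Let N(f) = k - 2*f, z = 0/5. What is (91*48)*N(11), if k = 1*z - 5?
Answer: -117936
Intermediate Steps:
z = 0 (z = 0*(⅕) = 0)
k = -5 (k = 1*0 - 5 = 0 - 5 = -5)
N(f) = -5 - 2*f
(91*48)*N(11) = (91*48)*(-5 - 2*11) = 4368*(-5 - 22) = 4368*(-27) = -117936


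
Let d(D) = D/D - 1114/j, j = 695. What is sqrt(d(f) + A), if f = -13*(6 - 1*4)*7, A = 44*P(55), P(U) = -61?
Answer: 3*I*sqrt(144081145)/695 ≈ 51.813*I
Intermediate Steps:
A = -2684 (A = 44*(-61) = -2684)
f = -182 (f = -13*(6 - 4)*7 = -13*2*7 = -26*7 = -182)
d(D) = -419/695 (d(D) = D/D - 1114/695 = 1 - 1114*1/695 = 1 - 1114/695 = -419/695)
sqrt(d(f) + A) = sqrt(-419/695 - 2684) = sqrt(-1865799/695) = 3*I*sqrt(144081145)/695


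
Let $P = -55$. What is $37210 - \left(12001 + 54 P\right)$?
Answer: $28179$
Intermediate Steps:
$37210 - \left(12001 + 54 P\right) = 37210 + \left(\left(\left(-54\right) \left(-55\right) + 25\right) - 12026\right) = 37210 + \left(\left(2970 + 25\right) - 12026\right) = 37210 + \left(2995 - 12026\right) = 37210 - 9031 = 28179$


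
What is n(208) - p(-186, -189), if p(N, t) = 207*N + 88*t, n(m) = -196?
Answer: 54938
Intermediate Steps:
p(N, t) = 88*t + 207*N
n(208) - p(-186, -189) = -196 - (88*(-189) + 207*(-186)) = -196 - (-16632 - 38502) = -196 - 1*(-55134) = -196 + 55134 = 54938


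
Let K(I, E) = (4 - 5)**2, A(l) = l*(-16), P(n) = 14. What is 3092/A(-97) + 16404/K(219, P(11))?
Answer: 6365525/388 ≈ 16406.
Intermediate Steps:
A(l) = -16*l
K(I, E) = 1 (K(I, E) = (-1)**2 = 1)
3092/A(-97) + 16404/K(219, P(11)) = 3092/((-16*(-97))) + 16404/1 = 3092/1552 + 16404*1 = 3092*(1/1552) + 16404 = 773/388 + 16404 = 6365525/388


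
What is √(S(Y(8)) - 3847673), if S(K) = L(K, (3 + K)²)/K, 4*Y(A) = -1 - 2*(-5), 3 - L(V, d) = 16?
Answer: I*√34629109/3 ≈ 1961.6*I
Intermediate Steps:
L(V, d) = -13 (L(V, d) = 3 - 1*16 = 3 - 16 = -13)
Y(A) = 9/4 (Y(A) = (-1 - 2*(-5))/4 = (-1 + 10)/4 = (¼)*9 = 9/4)
S(K) = -13/K
√(S(Y(8)) - 3847673) = √(-13/9/4 - 3847673) = √(-13*4/9 - 3847673) = √(-52/9 - 3847673) = √(-34629109/9) = I*√34629109/3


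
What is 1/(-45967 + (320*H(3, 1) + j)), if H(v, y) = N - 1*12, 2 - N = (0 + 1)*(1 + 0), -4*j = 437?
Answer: -4/198385 ≈ -2.0163e-5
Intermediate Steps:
j = -437/4 (j = -¼*437 = -437/4 ≈ -109.25)
N = 1 (N = 2 - (0 + 1)*(1 + 0) = 2 - 1 = 1)
H(v, y) = -11 (H(v, y) = 1 - 1*12 = 1 - 12 = -11)
1/(-45967 + (320*H(3, 1) + j)) = 1/(-45967 + (320*(-11) - 437/4)) = 1/(-45967 + (-3520 - 437/4)) = 1/(-45967 - 14517/4) = 1/(-198385/4) = -4/198385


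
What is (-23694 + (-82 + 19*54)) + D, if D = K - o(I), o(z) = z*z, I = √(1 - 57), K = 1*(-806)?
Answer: -23500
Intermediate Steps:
K = -806
I = 2*I*√14 (I = √(-56) = 2*I*√14 ≈ 7.4833*I)
o(z) = z²
D = -750 (D = -806 - (2*I*√14)² = -806 - 1*(-56) = -806 + 56 = -750)
(-23694 + (-82 + 19*54)) + D = (-23694 + (-82 + 19*54)) - 750 = (-23694 + (-82 + 1026)) - 750 = (-23694 + 944) - 750 = -22750 - 750 = -23500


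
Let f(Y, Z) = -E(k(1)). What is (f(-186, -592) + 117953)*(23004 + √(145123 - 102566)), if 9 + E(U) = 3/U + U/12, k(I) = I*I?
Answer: 2713526919 + 1415507*√42557/12 ≈ 2.7379e+9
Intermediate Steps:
k(I) = I²
E(U) = -9 + 3/U + U/12 (E(U) = -9 + (3/U + U/12) = -9 + 3/U + U/12)
f(Y, Z) = 71/12 (f(Y, Z) = -(-9 + 3/(1²) + (1/12)*1²) = -(-9 + 3/1 + (1/12)*1) = -(-9 + 3*1 + 1/12) = -(-9 + 3 + 1/12) = -1*(-71/12) = 71/12)
(f(-186, -592) + 117953)*(23004 + √(145123 - 102566)) = (71/12 + 117953)*(23004 + √(145123 - 102566)) = 1415507*(23004 + √42557)/12 = 2713526919 + 1415507*√42557/12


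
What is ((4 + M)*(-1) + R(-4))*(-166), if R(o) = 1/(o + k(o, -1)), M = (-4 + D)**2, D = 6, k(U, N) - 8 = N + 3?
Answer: 3901/3 ≈ 1300.3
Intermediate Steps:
k(U, N) = 11 + N (k(U, N) = 8 + (N + 3) = 8 + (3 + N) = 11 + N)
M = 4 (M = (-4 + 6)**2 = 2**2 = 4)
R(o) = 1/(10 + o) (R(o) = 1/(o + (11 - 1)) = 1/(o + 10) = 1/(10 + o))
((4 + M)*(-1) + R(-4))*(-166) = ((4 + 4)*(-1) + 1/(10 - 4))*(-166) = (8*(-1) + 1/6)*(-166) = (-8 + 1/6)*(-166) = -47/6*(-166) = 3901/3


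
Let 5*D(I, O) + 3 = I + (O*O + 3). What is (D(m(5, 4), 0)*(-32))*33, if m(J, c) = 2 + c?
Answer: -6336/5 ≈ -1267.2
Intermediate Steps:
D(I, O) = I/5 + O²/5 (D(I, O) = -⅗ + (I + (O*O + 3))/5 = -⅗ + (I + (O² + 3))/5 = -⅗ + (I + (3 + O²))/5 = -⅗ + (3 + I + O²)/5 = -⅗ + (⅗ + I/5 + O²/5) = I/5 + O²/5)
(D(m(5, 4), 0)*(-32))*33 = (((2 + 4)/5 + (⅕)*0²)*(-32))*33 = (((⅕)*6 + (⅕)*0)*(-32))*33 = ((6/5 + 0)*(-32))*33 = ((6/5)*(-32))*33 = -192/5*33 = -6336/5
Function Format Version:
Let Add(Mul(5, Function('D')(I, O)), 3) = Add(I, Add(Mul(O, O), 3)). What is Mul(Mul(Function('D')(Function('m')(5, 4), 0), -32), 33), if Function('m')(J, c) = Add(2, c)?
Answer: Rational(-6336, 5) ≈ -1267.2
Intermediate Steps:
Function('D')(I, O) = Add(Mul(Rational(1, 5), I), Mul(Rational(1, 5), Pow(O, 2))) (Function('D')(I, O) = Add(Rational(-3, 5), Mul(Rational(1, 5), Add(I, Add(Mul(O, O), 3)))) = Add(Rational(-3, 5), Mul(Rational(1, 5), Add(I, Add(Pow(O, 2), 3)))) = Add(Rational(-3, 5), Mul(Rational(1, 5), Add(I, Add(3, Pow(O, 2))))) = Add(Rational(-3, 5), Mul(Rational(1, 5), Add(3, I, Pow(O, 2)))) = Add(Rational(-3, 5), Add(Rational(3, 5), Mul(Rational(1, 5), I), Mul(Rational(1, 5), Pow(O, 2)))) = Add(Mul(Rational(1, 5), I), Mul(Rational(1, 5), Pow(O, 2))))
Mul(Mul(Function('D')(Function('m')(5, 4), 0), -32), 33) = Mul(Mul(Add(Mul(Rational(1, 5), Add(2, 4)), Mul(Rational(1, 5), Pow(0, 2))), -32), 33) = Mul(Mul(Add(Mul(Rational(1, 5), 6), Mul(Rational(1, 5), 0)), -32), 33) = Mul(Mul(Add(Rational(6, 5), 0), -32), 33) = Mul(Mul(Rational(6, 5), -32), 33) = Mul(Rational(-192, 5), 33) = Rational(-6336, 5)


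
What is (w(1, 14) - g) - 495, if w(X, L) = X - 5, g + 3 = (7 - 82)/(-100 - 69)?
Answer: -83899/169 ≈ -496.44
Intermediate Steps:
g = -432/169 (g = -3 + (7 - 82)/(-100 - 69) = -3 - 75/(-169) = -3 - 75*(-1/169) = -3 + 75/169 = -432/169 ≈ -2.5562)
w(X, L) = -5 + X
(w(1, 14) - g) - 495 = ((-5 + 1) - 1*(-432/169)) - 495 = (-4 + 432/169) - 495 = -244/169 - 495 = -83899/169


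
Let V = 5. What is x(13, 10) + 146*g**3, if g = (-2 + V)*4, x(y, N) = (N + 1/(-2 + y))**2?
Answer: 30539169/121 ≈ 2.5239e+5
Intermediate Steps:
g = 12 (g = (-2 + 5)*4 = 3*4 = 12)
x(13, 10) + 146*g**3 = (1 - 2*10 + 10*13)**2/(-2 + 13)**2 + 146*12**3 = (1 - 20 + 130)**2/11**2 + 146*1728 = (1/121)*111**2 + 252288 = (1/121)*12321 + 252288 = 12321/121 + 252288 = 30539169/121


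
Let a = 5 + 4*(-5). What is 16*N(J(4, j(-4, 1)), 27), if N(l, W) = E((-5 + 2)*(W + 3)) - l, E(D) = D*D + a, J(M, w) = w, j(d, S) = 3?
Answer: 129312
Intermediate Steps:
a = -15 (a = 5 - 20 = -15)
E(D) = -15 + D**2 (E(D) = D*D - 15 = D**2 - 15 = -15 + D**2)
N(l, W) = -15 + (-9 - 3*W)**2 - l (N(l, W) = (-15 + ((-5 + 2)*(W + 3))**2) - l = (-15 + (-3*(3 + W))**2) - l = (-15 + (-9 - 3*W)**2) - l = -15 + (-9 - 3*W)**2 - l)
16*N(J(4, j(-4, 1)), 27) = 16*(-15 - 1*3 + 9*(3 + 27)**2) = 16*(-15 - 3 + 9*30**2) = 16*(-15 - 3 + 9*900) = 16*(-15 - 3 + 8100) = 16*8082 = 129312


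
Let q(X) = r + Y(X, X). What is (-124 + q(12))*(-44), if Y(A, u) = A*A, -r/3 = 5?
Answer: -220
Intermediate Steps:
r = -15 (r = -3*5 = -15)
Y(A, u) = A**2
q(X) = -15 + X**2
(-124 + q(12))*(-44) = (-124 + (-15 + 12**2))*(-44) = (-124 + (-15 + 144))*(-44) = (-124 + 129)*(-44) = 5*(-44) = -220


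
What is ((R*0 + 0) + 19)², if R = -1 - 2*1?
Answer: 361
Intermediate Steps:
R = -3 (R = -1 - 2 = -3)
((R*0 + 0) + 19)² = ((-3*0 + 0) + 19)² = ((0 + 0) + 19)² = (0 + 19)² = 19² = 361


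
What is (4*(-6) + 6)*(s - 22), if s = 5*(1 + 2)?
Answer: 126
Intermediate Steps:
s = 15 (s = 5*3 = 15)
(4*(-6) + 6)*(s - 22) = (4*(-6) + 6)*(15 - 22) = (-24 + 6)*(-7) = -18*(-7) = 126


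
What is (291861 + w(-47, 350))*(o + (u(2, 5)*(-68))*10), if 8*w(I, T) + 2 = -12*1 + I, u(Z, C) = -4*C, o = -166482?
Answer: -178476510707/4 ≈ -4.4619e+10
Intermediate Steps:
w(I, T) = -7/4 + I/8 (w(I, T) = -1/4 + (-12*1 + I)/8 = -1/4 + (-12 + I)/8 = -1/4 + (-3/2 + I/8) = -7/4 + I/8)
(291861 + w(-47, 350))*(o + (u(2, 5)*(-68))*10) = (291861 + (-7/4 + (1/8)*(-47)))*(-166482 + (-4*5*(-68))*10) = (291861 + (-7/4 - 47/8))*(-166482 - 20*(-68)*10) = (291861 - 61/8)*(-166482 + 1360*10) = 2334827*(-166482 + 13600)/8 = (2334827/8)*(-152882) = -178476510707/4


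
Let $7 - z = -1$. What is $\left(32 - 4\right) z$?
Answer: $224$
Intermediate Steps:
$z = 8$ ($z = 7 - -1 = 7 + 1 = 8$)
$\left(32 - 4\right) z = \left(32 - 4\right) 8 = 28 \cdot 8 = 224$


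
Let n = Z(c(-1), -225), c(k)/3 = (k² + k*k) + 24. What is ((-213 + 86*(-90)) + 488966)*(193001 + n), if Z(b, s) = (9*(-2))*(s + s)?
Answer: 96732195313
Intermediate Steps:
c(k) = 72 + 6*k² (c(k) = 3*((k² + k*k) + 24) = 3*((k² + k²) + 24) = 3*(2*k² + 24) = 3*(24 + 2*k²) = 72 + 6*k²)
Z(b, s) = -36*s
n = 8100 (n = -36*(-225) = 8100)
((-213 + 86*(-90)) + 488966)*(193001 + n) = ((-213 + 86*(-90)) + 488966)*(193001 + 8100) = ((-213 - 7740) + 488966)*201101 = (-7953 + 488966)*201101 = 481013*201101 = 96732195313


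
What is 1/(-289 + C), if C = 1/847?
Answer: -847/244782 ≈ -0.0034602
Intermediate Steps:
C = 1/847 ≈ 0.0011806
1/(-289 + C) = 1/(-289 + 1/847) = 1/(-244782/847) = -847/244782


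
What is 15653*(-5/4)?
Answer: -78265/4 ≈ -19566.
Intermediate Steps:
15653*(-5/4) = -78265/4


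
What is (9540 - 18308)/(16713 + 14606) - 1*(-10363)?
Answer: 324550029/31319 ≈ 10363.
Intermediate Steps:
(9540 - 18308)/(16713 + 14606) - 1*(-10363) = -8768/31319 + 10363 = 324550029/31319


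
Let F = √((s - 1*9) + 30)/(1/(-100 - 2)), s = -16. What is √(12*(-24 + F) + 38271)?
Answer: √(37983 - 1224*√5) ≈ 187.74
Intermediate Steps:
F = -102*√5 (F = √((-16 - 1*9) + 30)/(1/(-100 - 2)) = √((-16 - 9) + 30)/(1/(-102)) = √(-25 + 30)/(-1/102) = √5*(-102) = -102*√5 ≈ -228.08)
√(12*(-24 + F) + 38271) = √(12*(-24 - 102*√5) + 38271) = √((-288 - 1224*√5) + 38271) = √(37983 - 1224*√5)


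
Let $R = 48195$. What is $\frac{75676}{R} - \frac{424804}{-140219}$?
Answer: $\frac{31084641824}{6757854705} \approx 4.5998$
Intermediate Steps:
$\frac{75676}{R} - \frac{424804}{-140219} = \frac{75676}{48195} - \frac{424804}{-140219} = 75676 \cdot \frac{1}{48195} - - \frac{424804}{140219} = \frac{75676}{48195} + \frac{424804}{140219} = \frac{31084641824}{6757854705}$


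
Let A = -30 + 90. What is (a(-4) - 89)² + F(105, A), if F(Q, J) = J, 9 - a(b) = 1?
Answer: 6621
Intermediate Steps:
A = 60
a(b) = 8 (a(b) = 9 - 1*1 = 9 - 1 = 8)
(a(-4) - 89)² + F(105, A) = (8 - 89)² + 60 = (-81)² + 60 = 6561 + 60 = 6621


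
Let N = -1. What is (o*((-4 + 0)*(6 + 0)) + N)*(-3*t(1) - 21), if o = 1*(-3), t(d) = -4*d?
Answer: -639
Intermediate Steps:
o = -3
(o*((-4 + 0)*(6 + 0)) + N)*(-3*t(1) - 21) = (-3*(-4 + 0)*(6 + 0) - 1)*(-(-12) - 21) = (-(-12)*6 - 1)*(-3*(-4) - 21) = (-3*(-24) - 1)*(12 - 21) = (72 - 1)*(-9) = 71*(-9) = -639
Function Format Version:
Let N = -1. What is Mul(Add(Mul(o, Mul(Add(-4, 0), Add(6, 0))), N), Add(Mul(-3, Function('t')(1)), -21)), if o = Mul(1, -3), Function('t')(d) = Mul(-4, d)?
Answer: -639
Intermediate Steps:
o = -3
Mul(Add(Mul(o, Mul(Add(-4, 0), Add(6, 0))), N), Add(Mul(-3, Function('t')(1)), -21)) = Mul(Add(Mul(-3, Mul(Add(-4, 0), Add(6, 0))), -1), Add(Mul(-3, Mul(-4, 1)), -21)) = Mul(Add(Mul(-3, Mul(-4, 6)), -1), Add(Mul(-3, -4), -21)) = Mul(Add(Mul(-3, -24), -1), Add(12, -21)) = Mul(Add(72, -1), -9) = Mul(71, -9) = -639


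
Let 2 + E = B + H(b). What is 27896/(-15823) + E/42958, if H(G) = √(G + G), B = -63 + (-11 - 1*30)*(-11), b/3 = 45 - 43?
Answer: -596124345/339862217 + √3/21479 ≈ -1.7539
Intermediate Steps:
b = 6 (b = 3*(45 - 43) = 3*2 = 6)
B = 388 (B = -63 + (-11 - 30)*(-11) = -63 - 41*(-11) = -63 + 451 = 388)
H(G) = √2*√G (H(G) = √(2*G) = √2*√G)
E = 386 + 2*√3 (E = -2 + (388 + √2*√6) = -2 + (388 + 2*√3) = 386 + 2*√3 ≈ 389.46)
27896/(-15823) + E/42958 = 27896/(-15823) + (386 + 2*√3)/42958 = 27896*(-1/15823) + (386 + 2*√3)*(1/42958) = -27896/15823 + (193/21479 + √3/21479) = -596124345/339862217 + √3/21479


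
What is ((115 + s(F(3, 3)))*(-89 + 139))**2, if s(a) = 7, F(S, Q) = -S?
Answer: 37210000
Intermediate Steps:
((115 + s(F(3, 3)))*(-89 + 139))**2 = ((115 + 7)*(-89 + 139))**2 = (122*50)**2 = 6100**2 = 37210000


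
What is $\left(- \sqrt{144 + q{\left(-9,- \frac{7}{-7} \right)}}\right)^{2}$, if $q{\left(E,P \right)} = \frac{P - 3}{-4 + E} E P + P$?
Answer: $\frac{1867}{13} \approx 143.62$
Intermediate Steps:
$q{\left(E,P \right)} = P + \frac{E P \left(-3 + P\right)}{-4 + E}$ ($q{\left(E,P \right)} = \frac{-3 + P}{-4 + E} E P + P = \frac{E \left(-3 + P\right)}{-4 + E} P + P = \frac{E P \left(-3 + P\right)}{-4 + E} + P = P + \frac{E P \left(-3 + P\right)}{-4 + E}$)
$\left(- \sqrt{144 + q{\left(-9,- \frac{7}{-7} \right)}}\right)^{2} = \left(- \sqrt{144 + \frac{- \frac{7}{-7} \left(-4 - -18 - 9 \left(- \frac{7}{-7}\right)\right)}{-4 - 9}}\right)^{2} = \left(- \sqrt{144 + \frac{\left(-7\right) \left(- \frac{1}{7}\right) \left(-4 + 18 - 9 \left(\left(-7\right) \left(- \frac{1}{7}\right)\right)\right)}{-13}}\right)^{2} = \left(- \sqrt{144 + 1 \left(- \frac{1}{13}\right) \left(-4 + 18 - 9\right)}\right)^{2} = \left(- \sqrt{144 + 1 \left(- \frac{1}{13}\right) 5}\right)^{2} = \left(- \sqrt{144 - \frac{5}{13}}\right)^{2} = \left(- \sqrt{\frac{1867}{13}}\right)^{2} = \left(- \frac{\sqrt{24271}}{13}\right)^{2} = \frac{1867}{13}$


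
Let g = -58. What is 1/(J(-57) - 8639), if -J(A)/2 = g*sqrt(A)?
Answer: -8639/75399313 - 116*I*sqrt(57)/75399313 ≈ -0.00011458 - 1.1615e-5*I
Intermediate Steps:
J(A) = 116*sqrt(A) (J(A) = -(-116)*sqrt(A) = 116*sqrt(A))
1/(J(-57) - 8639) = 1/(116*sqrt(-57) - 8639) = 1/(116*(I*sqrt(57)) - 8639) = 1/(116*I*sqrt(57) - 8639) = 1/(-8639 + 116*I*sqrt(57))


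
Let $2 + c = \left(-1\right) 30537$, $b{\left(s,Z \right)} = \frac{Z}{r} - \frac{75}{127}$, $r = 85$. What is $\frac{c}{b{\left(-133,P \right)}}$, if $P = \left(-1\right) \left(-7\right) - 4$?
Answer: $\frac{329668505}{5994} \approx 55000.0$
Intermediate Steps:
$P = 3$ ($P = 7 - 4 = 3$)
$b{\left(s,Z \right)} = - \frac{75}{127} + \frac{Z}{85}$ ($b{\left(s,Z \right)} = \frac{Z}{85} - \frac{75}{127} = - \frac{75}{127} + \frac{Z}{85}$)
$c = -30539$ ($c = -2 - 30537 = -30539$)
$\frac{c}{b{\left(-133,P \right)}} = - \frac{30539}{- \frac{75}{127} + \frac{1}{85} \cdot 3} = - \frac{30539}{- \frac{75}{127} + \frac{3}{85}} = - \frac{30539}{- \frac{5994}{10795}} = \left(-30539\right) \left(- \frac{10795}{5994}\right) = \frac{329668505}{5994}$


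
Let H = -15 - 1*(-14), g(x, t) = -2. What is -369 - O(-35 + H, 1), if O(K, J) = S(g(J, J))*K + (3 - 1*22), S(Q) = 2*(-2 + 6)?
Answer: -62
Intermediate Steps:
S(Q) = 8 (S(Q) = 2*4 = 8)
H = -1 (H = -15 + 14 = -1)
O(K, J) = -19 + 8*K (O(K, J) = 8*K + (3 - 1*22) = 8*K + (3 - 22) = 8*K - 19 = -19 + 8*K)
-369 - O(-35 + H, 1) = -369 - (-19 + 8*(-35 - 1)) = -369 - (-19 + 8*(-36)) = -369 - (-19 - 288) = -369 - 1*(-307) = -369 + 307 = -62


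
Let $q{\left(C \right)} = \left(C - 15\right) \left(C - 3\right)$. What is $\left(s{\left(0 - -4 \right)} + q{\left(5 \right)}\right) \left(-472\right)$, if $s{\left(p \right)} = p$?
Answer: $7552$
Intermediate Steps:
$q{\left(C \right)} = \left(-15 + C\right) \left(-3 + C\right)$
$\left(s{\left(0 - -4 \right)} + q{\left(5 \right)}\right) \left(-472\right) = \left(\left(0 - -4\right) + \left(45 + 5^{2} - 90\right)\right) \left(-472\right) = \left(\left(0 + 4\right) + \left(45 + 25 - 90\right)\right) \left(-472\right) = \left(4 - 20\right) \left(-472\right) = \left(-16\right) \left(-472\right) = 7552$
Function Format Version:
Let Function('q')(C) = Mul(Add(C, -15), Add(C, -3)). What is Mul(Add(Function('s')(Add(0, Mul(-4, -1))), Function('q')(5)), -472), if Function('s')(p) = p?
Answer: 7552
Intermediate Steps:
Function('q')(C) = Mul(Add(-15, C), Add(-3, C))
Mul(Add(Function('s')(Add(0, Mul(-4, -1))), Function('q')(5)), -472) = Mul(Add(Add(0, Mul(-4, -1)), Add(45, Pow(5, 2), Mul(-18, 5))), -472) = Mul(Add(Add(0, 4), Add(45, 25, -90)), -472) = Mul(Add(4, -20), -472) = Mul(-16, -472) = 7552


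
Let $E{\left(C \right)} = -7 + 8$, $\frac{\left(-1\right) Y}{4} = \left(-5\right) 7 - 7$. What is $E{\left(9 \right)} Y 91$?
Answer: $15288$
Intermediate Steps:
$Y = 168$ ($Y = - 4 \left(\left(-5\right) 7 - 7\right) = - 4 \left(-35 - 7\right) = \left(-4\right) \left(-42\right) = 168$)
$E{\left(C \right)} = 1$
$E{\left(9 \right)} Y 91 = 1 \cdot 168 \cdot 91 = 168 \cdot 91 = 15288$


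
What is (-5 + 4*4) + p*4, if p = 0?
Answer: 11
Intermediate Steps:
(-5 + 4*4) + p*4 = (-5 + 4*4) + 0*4 = (-5 + 16) + 0 = 11 + 0 = 11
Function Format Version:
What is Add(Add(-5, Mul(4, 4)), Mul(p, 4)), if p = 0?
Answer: 11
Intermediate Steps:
Add(Add(-5, Mul(4, 4)), Mul(p, 4)) = Add(Add(-5, Mul(4, 4)), Mul(0, 4)) = Add(Add(-5, 16), 0) = Add(11, 0) = 11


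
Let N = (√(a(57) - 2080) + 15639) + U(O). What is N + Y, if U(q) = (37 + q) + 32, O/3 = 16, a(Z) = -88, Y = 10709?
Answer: 26465 + 2*I*√542 ≈ 26465.0 + 46.562*I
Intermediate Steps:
O = 48 (O = 3*16 = 48)
U(q) = 69 + q
N = 15756 + 2*I*√542 (N = (√(-88 - 2080) + 15639) + (69 + 48) = (√(-2168) + 15639) + 117 = (2*I*√542 + 15639) + 117 = (15639 + 2*I*√542) + 117 = 15756 + 2*I*√542 ≈ 15756.0 + 46.562*I)
N + Y = (15756 + 2*I*√542) + 10709 = 26465 + 2*I*√542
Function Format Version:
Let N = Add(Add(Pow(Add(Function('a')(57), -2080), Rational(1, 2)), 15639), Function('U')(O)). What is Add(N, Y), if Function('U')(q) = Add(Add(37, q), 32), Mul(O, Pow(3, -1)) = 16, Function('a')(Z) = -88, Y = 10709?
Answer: Add(26465, Mul(2, I, Pow(542, Rational(1, 2)))) ≈ Add(26465., Mul(46.562, I))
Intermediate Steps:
O = 48 (O = Mul(3, 16) = 48)
Function('U')(q) = Add(69, q)
N = Add(15756, Mul(2, I, Pow(542, Rational(1, 2)))) (N = Add(Add(Pow(Add(-88, -2080), Rational(1, 2)), 15639), Add(69, 48)) = Add(Add(Pow(-2168, Rational(1, 2)), 15639), 117) = Add(Add(Mul(2, I, Pow(542, Rational(1, 2))), 15639), 117) = Add(Add(15639, Mul(2, I, Pow(542, Rational(1, 2)))), 117) = Add(15756, Mul(2, I, Pow(542, Rational(1, 2)))) ≈ Add(15756., Mul(46.562, I)))
Add(N, Y) = Add(Add(15756, Mul(2, I, Pow(542, Rational(1, 2)))), 10709) = Add(26465, Mul(2, I, Pow(542, Rational(1, 2))))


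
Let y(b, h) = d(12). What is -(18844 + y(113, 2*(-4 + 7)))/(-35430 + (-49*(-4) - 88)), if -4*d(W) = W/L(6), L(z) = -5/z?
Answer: 47119/88305 ≈ 0.53359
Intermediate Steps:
d(W) = 3*W/10 (d(W) = -W/(4*((-5/6))) = -W/(4*((-5*⅙))) = -W/(4*(-⅚)) = -W*(-6)/(4*5) = -(-3)*W/10 = 3*W/10)
y(b, h) = 18/5 (y(b, h) = (3/10)*12 = 18/5)
-(18844 + y(113, 2*(-4 + 7)))/(-35430 + (-49*(-4) - 88)) = -(18844 + 18/5)/(-35430 + (-49*(-4) - 88)) = -94238/(5*(-35430 + (196 - 88))) = -94238/(5*(-35430 + 108)) = -94238/(5*(-35322)) = -94238*(-1)/(5*35322) = -1*(-47119/88305) = 47119/88305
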